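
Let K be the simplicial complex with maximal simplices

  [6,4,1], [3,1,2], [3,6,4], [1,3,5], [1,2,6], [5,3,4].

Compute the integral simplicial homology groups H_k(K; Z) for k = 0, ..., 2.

H_0 = Z,  H_1 = Z,  H_2 = 0.

Take the total order 1 < 2 < 3 < 4 < 5 < 6 on the vertex set. Then K (dimension 2) consists of the simplices:

  0-simplices (6): [1], [2], [3], [4], [5], [6]
  1-simplices (12): [1,2], [1,3], [1,4], [1,5], [1,6], [2,3], [2,6], [3,4], [3,5], [3,6], [4,5], [4,6]
  2-simplices (6): [1,2,3], [1,2,6], [1,3,5], [1,4,6], [3,4,5], [3,4,6]

so the chain groups are C_0 ≅ Z^6, C_1 ≅ Z^12, C_2 ≅ Z^6.

∂_1: C_1 → C_0 sends each edge [p,q] (with p < q) to q − p. For instance
  ∂[3,4] = [4] − [3].
As a 6×12 matrix over Z this has rank 5, with invariant factors (1,1,1,1,1).

Boundary ∂_2: C_2 → C_1 acts by ∂[p,q,r] = [q,r] − [p,r] + [p,q]. For instance
  ∂[1,2,6] = [2,6] − [1,6] + [1,2],
  ∂[1,4,6] = [4,6] − [1,6] + [1,4].
This gives a 12×6 integer matrix of rank 6; reducing to Smith normal form yields diagonal entries (1,1,1,1,1,1).

Reading off H_k = ker ∂_k / im ∂_{k+1}:

  H_0: rank C_0 − rank ∂_1 = 6 − 5 = 1, and the invariant factors of ∂_1 are all 1, so H_0 ≅ Z.
  H_1: rank ker ∂_1 − rank ∂_2 = (12 − 5) − 6 = 1, and the invariant factors of ∂_2 are all 1, so H_1 ≅ Z.
  H_2: rank ker ∂_2 − rank ∂_3 = (6 − 6) − 0 = 0, and there is no ∂_3, so H_2 ≅ 0.

As a check, the Euler characteristic is 6 − 12 + 6 = 0, which agrees with 1 − 1 + 0 = 0.
(K is a triangulation of the cylinder S^1 x I.)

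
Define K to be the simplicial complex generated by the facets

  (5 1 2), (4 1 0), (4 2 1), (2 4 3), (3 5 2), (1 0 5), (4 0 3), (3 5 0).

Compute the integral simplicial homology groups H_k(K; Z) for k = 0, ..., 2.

Fix the vertex order 0 < 1 < 2 < 3 < 4 < 5 and write every simplex with vertices in increasing order. Then dim K = 2 and the simplices of K are:

  0-simplices (6): [0], [1], [2], [3], [4], [5]
  1-simplices (12): [0,1], [0,3], [0,4], [0,5], [1,2], [1,4], [1,5], [2,3], [2,4], [2,5], [3,4], [3,5]
  2-simplices (8): [0,1,4], [0,1,5], [0,3,4], [0,3,5], [1,2,4], [1,2,5], [2,3,4], [2,3,5]

giving chain groups C_0 ≅ Z^6, C_1 ≅ Z^12, C_2 ≅ Z^8.

Boundary ∂_1: C_1 → C_0 is given by ∂[p,q] = [q] − [p]. For instance
  ∂[2,4] = [4] − [2].
The resulting 6×12 matrix has rank 5, and its Smith normal form has invariant factors (1,1,1,1,1).

Boundary ∂_2: C_2 → C_1 acts by ∂[p,q,r] = [q,r] − [p,r] + [p,q]. For instance
  ∂[0,3,5] = [3,5] − [0,5] + [0,3],
  ∂[2,3,4] = [3,4] − [2,4] + [2,3].
This gives a 12×8 integer matrix of rank 7; reducing to Smith normal form yields diagonal entries (1,1,1,1,1,1,1).

Reading off H_k = ker ∂_k / im ∂_{k+1}:

  H_0: rank C_0 − rank ∂_1 = 6 − 5 = 1, and the invariant factors of ∂_1 are all 1, so H_0 ≅ Z.
  H_1: rank ker ∂_1 − rank ∂_2 = (12 − 5) − 7 = 0, and the invariant factors of ∂_2 are all 1, so H_1 ≅ 0.
  H_2: rank ker ∂_2 − rank ∂_3 = (8 − 7) − 0 = 1, and there is no ∂_3, so H_2 ≅ Z.

(K is a triangulation of the 2-sphere S^2.)

H_0 ≅ Z,  H_1 = 0,  H_2 ≅ Z.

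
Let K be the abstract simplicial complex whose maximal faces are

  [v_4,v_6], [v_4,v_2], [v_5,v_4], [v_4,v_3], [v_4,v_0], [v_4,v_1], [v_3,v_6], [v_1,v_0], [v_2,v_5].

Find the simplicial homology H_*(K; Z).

H_0 = Z,  H_1 = Z^3.

Fix the vertex order v_0 < v_1 < v_2 < v_3 < v_4 < v_5 < v_6 and write every simplex with vertices in increasing order. Then dim K = 1 and the simplices of K are:

  0-simplices (7): [v_0], [v_1], [v_2], [v_3], [v_4], [v_5], [v_6]
  1-simplices (9): [v_0,v_1], [v_0,v_4], [v_1,v_4], [v_2,v_4], [v_2,v_5], [v_3,v_4], [v_3,v_6], [v_4,v_5], [v_4,v_6]

so the chain groups are C_0 ≅ Z^7, C_1 ≅ Z^9.

The boundary map ∂_1: C_1 → C_0 sends each edge [p,q] (with p < q) to q − p.
The 7×9 boundary matrix has rank 6 and Smith normal form diag(1,1,1,1,1,1).

Now H_k = ker ∂_k / im ∂_{k+1}, so:

  H_0: rank C_0 − rank ∂_1 = 7 − 6 = 1, and the invariant factors of ∂_1 are all 1, so H_0 = Z.
  H_1: rank ker ∂_1 − rank ∂_2 = (9 − 6) − 0 = 3, and there is no ∂_2, so H_1 = Z^3.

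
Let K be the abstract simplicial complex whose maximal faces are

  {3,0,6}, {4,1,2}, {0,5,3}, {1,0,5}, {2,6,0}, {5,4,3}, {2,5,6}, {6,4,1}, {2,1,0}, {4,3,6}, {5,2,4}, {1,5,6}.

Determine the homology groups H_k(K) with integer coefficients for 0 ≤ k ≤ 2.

Take the total order 0 < 1 < 2 < 3 < 4 < 5 < 6 on the vertex set. Then K (dimension 2) consists of the simplices:

  0-simplices (7): [0], [1], [2], [3], [4], [5], [6]
  1-simplices (18): [0,1], [0,2], [0,3], [0,5], [0,6], [1,2], [1,4], [1,5], [1,6], [2,4], [2,5], [2,6], [3,4], [3,5], [3,6], [4,5], [4,6], [5,6]
  2-simplices (12): [0,1,2], [0,1,5], [0,2,6], [0,3,5], [0,3,6], [1,2,4], [1,4,6], [1,5,6], [2,4,5], [2,5,6], [3,4,5], [3,4,6]

so the chain groups are C_0 ≅ Z^7, C_1 ≅ Z^18, C_2 ≅ Z^12.

The boundary map ∂_1: C_1 → C_0 sends each edge [p,q] (with p < q) to q − p. For instance
  ∂[0,1] = [1] − [0].
The 7×18 boundary matrix has rank 6 and Smith normal form diag(1,1,1,1,1,1).

The boundary map ∂_2: C_2 → C_1 sends each 2-simplex [p,q,r] to [q,r] − [p,r] + [p,q]. For instance
  ∂[3,4,6] = [4,6] − [3,6] + [3,4],
  ∂[0,2,6] = [2,6] − [0,6] + [0,2].
The 18×12 boundary matrix has rank 12 and Smith normal form diag(1,1,1,1,1,1,1,1,1,1,1,2).

Reading off H_k = ker ∂_k / im ∂_{k+1}:

  H_0: rank C_0 − rank ∂_1 = 7 − 6 = 1, and the invariant factors of ∂_1 are all 1, so H_0 ≅ Z.
  H_1: rank ker ∂_1 − rank ∂_2 = (18 − 6) − 12 = 0, and ∂_2 has invariant factor 2 > 1, so H_1 ≅ Z/2.
  H_2: rank ker ∂_2 − rank ∂_3 = (12 − 12) − 0 = 0, and there is no ∂_3, so H_2 ≅ 0.

As a check, the Euler characteristic is 7 − 18 + 12 = 1, which agrees with 1 − 0 + 0 = 1.

H_0 ≅ Z,  H_1 ≅ Z/2,  H_2 = 0.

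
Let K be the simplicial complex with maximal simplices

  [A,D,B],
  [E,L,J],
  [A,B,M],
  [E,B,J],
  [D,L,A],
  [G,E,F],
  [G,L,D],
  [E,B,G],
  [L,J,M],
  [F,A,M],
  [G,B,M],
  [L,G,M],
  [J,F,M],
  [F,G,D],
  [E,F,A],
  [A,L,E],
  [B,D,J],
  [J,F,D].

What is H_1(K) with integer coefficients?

Take the total order A < B < D < E < F < G < J < L < M on the vertex set. Then K (dimension 2) consists of the simplices:

  0-simplices (9): A, B, D, E, F, G, J, L, M
  1-simplices (27): AB, AD, AE, AF, AL, AM, BD, BE, BG, BJ, BM, DF, DG, DJ, DL, EF, EG, EJ, EL, FG, FJ, FM, GL, GM, JL, JM, LM
  2-simplices (18): ABD, ABM, ADL, AEF, AEL, AFM, BDJ, BEG, BEJ, BGM, DFG, DFJ, DGL, EFG, EJL, FJM, GLM, JLM

giving chain groups C_0 ≅ Z^9, C_1 ≅ Z^27, C_2 ≅ Z^18.

∂_1: C_1 → C_0 maps an edge to its endpoints' difference, ∂[p,q] = q − p.
As a 9×27 matrix over Z this has rank 8, with invariant factors (1,1,1,1,1,1,1,1).

Boundary ∂_2: C_2 → C_1 acts by ∂[p,q,r] = [q,r] − [p,r] + [p,q]. For instance
  ∂DGL = GL − DL + DG,
  ∂ABM = BM − AM + AB.
The 27×18 boundary matrix has rank 17 and Smith normal form diag(1,1,1,1,1,1,1,1,1,1,1,1,1,1,1,1,1).

Reading off H_k = ker ∂_k / im ∂_{k+1}:

  H_1: rank ker ∂_1 − rank ∂_2 = (27 − 8) − 17 = 2, and the invariant factors of ∂_2 are all 1, so H_1 = Z^2.

(K is a triangulation of the torus T^2.)

H_1 ≅ Z^2.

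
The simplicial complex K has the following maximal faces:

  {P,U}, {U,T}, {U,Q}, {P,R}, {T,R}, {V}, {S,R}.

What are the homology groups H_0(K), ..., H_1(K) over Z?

Order the vertices as P < Q < R < S < T < U < V. Listing each simplex with vertices in this order, K has dimension 1 with simplices:

  0-simplices (7): P, Q, R, S, T, U, V
  1-simplices (6): PR, PU, QU, RS, RT, TU

so the chain groups are C_0 ≅ Z^7, C_1 ≅ Z^6.

The boundary map ∂_1: C_1 → C_0 sends each edge [p,q] (with p < q) to q − p. For instance
  ∂RS = S − R.
The 7×6 boundary matrix has rank 5 and Smith normal form diag(1,1,1,1,1).

Now H_k = ker ∂_k / im ∂_{k+1}, so:

  H_0: rank C_0 − rank ∂_1 = 7 − 5 = 2, and the invariant factors of ∂_1 are all 1, so H_0 = Z^2.
  H_1: rank ker ∂_1 − rank ∂_2 = (6 − 5) − 0 = 1, and there is no ∂_2, so H_1 = Z.

As a check, the Euler characteristic is 7 − 6 = 1, which agrees with 2 − 1 = 1.

H_0 = Z^2,  H_1 = Z.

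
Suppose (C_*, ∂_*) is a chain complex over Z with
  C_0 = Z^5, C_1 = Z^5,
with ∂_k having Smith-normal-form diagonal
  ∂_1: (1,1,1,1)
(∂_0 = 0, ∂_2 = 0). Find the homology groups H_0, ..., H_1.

H_0: b_0 = 5 − 0 − 4 = 1; torsion from ∂_1 factors > 1: none. So H_0 ≅ Z.
H_1: b_1 = 5 − 4 − 0 = 1; torsion from ∂_2 factors > 1: none. So H_1 ≅ Z.

H_0 ≅ Z,  H_1 ≅ Z.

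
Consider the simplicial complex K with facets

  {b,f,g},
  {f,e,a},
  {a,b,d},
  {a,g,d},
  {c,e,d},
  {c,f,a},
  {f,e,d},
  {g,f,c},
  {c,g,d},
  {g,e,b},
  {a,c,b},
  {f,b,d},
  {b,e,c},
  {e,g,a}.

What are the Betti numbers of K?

Take the total order a < b < c < d < e < f < g on the vertex set. Then K (dimension 2) consists of the simplices:

  0-simplices (7): a, b, c, d, e, f, g
  1-simplices (21): ab, ac, ad, ae, af, ag, bc, bd, be, bf, bg, cd, ce, cf, cg, de, df, dg, ef, eg, fg
  2-simplices (14): abc, abd, acf, adg, aef, aeg, bce, bdf, beg, bfg, cde, cdg, cfg, def

Hence C_0 ≅ Z^7, C_1 ≅ Z^21, C_2 ≅ Z^14.

∂_1: C_1 → C_0 is given by ∂[p,q] = [q] − [p]. For instance
  ∂bg = g − b.
As a 7×21 matrix over Z this has rank 6, with invariant factors (1,1,1,1,1,1).

Boundary ∂_2: C_2 → C_1 acts by ∂[p,q,r] = [q,r] − [p,r] + [p,q]. For instance
  ∂bfg = fg − bg + bf,
  ∂bdf = df − bf + bd.
This gives a 21×14 integer matrix of rank 13; reducing to Smith normal form yields diagonal entries (1,1,1,1,1,1,1,1,1,1,1,1,1).

From H_k ≅ ker(∂_k) / im(∂_{k+1}) we obtain:

  H_0: rank C_0 − rank ∂_1 = 7 − 6 = 1, and the invariant factors of ∂_1 are all 1, so H_0 = Z.
  H_1: rank ker ∂_1 − rank ∂_2 = (21 − 6) − 13 = 2, and the invariant factors of ∂_2 are all 1, so H_1 = Z^2.
  H_2: rank ker ∂_2 − rank ∂_3 = (14 − 13) − 0 = 1, and there is no ∂_3, so H_2 = Z.

As a check, the Euler characteristic is 7 − 21 + 14 = 0, which agrees with 1 − 2 + 1 = 0.

Hence the Betti numbers are b_0 = 1, b_1 = 2, b_2 = 1.

b_0 = 1, b_1 = 2, b_2 = 1.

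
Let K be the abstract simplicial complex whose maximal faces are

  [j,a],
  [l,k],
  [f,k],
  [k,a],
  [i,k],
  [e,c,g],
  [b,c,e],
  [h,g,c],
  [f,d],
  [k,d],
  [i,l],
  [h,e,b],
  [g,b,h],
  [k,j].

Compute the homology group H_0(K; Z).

We work with the vertex ordering a < b < c < d < e < f < g < h < i < j < k < l. The simplices of K, each written with vertices in increasing order, are:

  0-simplices (12): a, b, c, d, e, f, g, h, i, j, k, l
  1-simplices (19): aj, ak, bc, be, bg, bh, ce, cg, ch, df, dk, eg, eh, fk, gh, ik, il, jk, kl
  2-simplices (5): bce, beh, bgh, ceg, cgh

Hence C_0 ≅ Z^12, C_1 ≅ Z^19, C_2 ≅ Z^5.

∂_1: C_1 → C_0 sends each edge [p,q] (with p < q) to q − p. For instance
  ∂aj = j − a.
As a 12×19 matrix over Z this has rank 10, with invariant factors (1,1,1,1,1,1,1,1,1,1).

Boundary ∂_2: C_2 → C_1 acts by ∂[p,q,r] = [q,r] − [p,r] + [p,q]. For instance
  ∂beh = eh − bh + be,
  ∂bgh = gh − bh + bg.
As a 19×5 matrix over Z this has rank 5, with invariant factors (1,1,1,1,1).

Reading off H_k = ker ∂_k / im ∂_{k+1}:

  H_0: rank C_0 − rank ∂_1 = 12 − 10 = 2, and the invariant factors of ∂_1 are all 1, so H_0 = Z^2.

H_0 = Z^2.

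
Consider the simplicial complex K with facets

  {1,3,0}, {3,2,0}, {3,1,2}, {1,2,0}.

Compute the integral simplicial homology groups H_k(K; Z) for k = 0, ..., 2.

H_0 ≅ Z,  H_1 = 0,  H_2 ≅ Z.

We work with the vertex ordering 0 < 1 < 2 < 3. The simplices of K, each written with vertices in increasing order, are:

  0-simplices (4): [0], [1], [2], [3]
  1-simplices (6): [0,1], [0,2], [0,3], [1,2], [1,3], [2,3]
  2-simplices (4): [0,1,2], [0,1,3], [0,2,3], [1,2,3]

Hence C_0 ≅ Z^4, C_1 ≅ Z^6, C_2 ≅ Z^4.

Boundary ∂_1: C_1 → C_0 is given by ∂[p,q] = [q] − [p]. For instance
  ∂[0,3] = [3] − [0].
The 4×6 boundary matrix has rank 3 and Smith normal form diag(1,1,1).

Boundary ∂_2: C_2 → C_1 sends each 2-simplex [p,q,r] to [q,r] − [p,r] + [p,q]. For instance
  ∂[1,2,3] = [2,3] − [1,3] + [1,2],
  ∂[0,1,3] = [1,3] − [0,3] + [0,1].
This gives a 6×4 integer matrix of rank 3; reducing to Smith normal form yields diagonal entries (1,1,1).

Now H_k = ker ∂_k / im ∂_{k+1}, so:

  H_0: rank C_0 − rank ∂_1 = 4 − 3 = 1, and the invariant factors of ∂_1 are all 1, so H_0 = Z.
  H_1: rank ker ∂_1 − rank ∂_2 = (6 − 3) − 3 = 0, and the invariant factors of ∂_2 are all 1, so H_1 = 0.
  H_2: rank ker ∂_2 − rank ∂_3 = (4 − 3) − 0 = 1, and there is no ∂_3, so H_2 = Z.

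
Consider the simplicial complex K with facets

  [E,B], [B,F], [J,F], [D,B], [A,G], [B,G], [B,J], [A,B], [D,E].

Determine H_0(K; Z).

H_0 = Z.

K has 7 vertices, 9 edges.
rank ∂_0 = 0, rank ∂_1 = 6 ⇒ b_0 = 7 − 0 − 6 = 1; all invariant factors of ∂_1 are 1 so no torsion. So H_0 ≅ Z.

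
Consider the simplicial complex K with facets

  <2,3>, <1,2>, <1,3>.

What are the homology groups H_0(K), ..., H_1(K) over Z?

H_0 = Z,  H_1 = Z.

Fix the vertex order 1 < 2 < 3 and write every simplex with vertices in increasing order. Then dim K = 1 and the simplices of K are:

  0-simplices (3): [1], [2], [3]
  1-simplices (3): [1,2], [1,3], [2,3]

so the chain groups are C_0 ≅ Z^3, C_1 ≅ Z^3.

Boundary ∂_1: C_1 → C_0 sends each edge [p,q] (with p < q) to q − p.
The 3×3 boundary matrix has rank 2 and Smith normal form diag(1,1).

From H_k ≅ ker(∂_k) / im(∂_{k+1}) we obtain:

  H_0: rank C_0 − rank ∂_1 = 3 − 2 = 1, and the invariant factors of ∂_1 are all 1, so H_0 = Z.
  H_1: rank ker ∂_1 − rank ∂_2 = (3 − 2) − 0 = 1, and there is no ∂_2, so H_1 = Z.

(K is a triangulation of the circle S^1.)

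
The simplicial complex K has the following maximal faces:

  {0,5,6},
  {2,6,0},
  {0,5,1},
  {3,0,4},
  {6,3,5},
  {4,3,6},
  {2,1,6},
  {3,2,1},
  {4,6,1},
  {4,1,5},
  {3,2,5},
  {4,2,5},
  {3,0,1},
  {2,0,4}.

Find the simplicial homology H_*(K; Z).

Fix the vertex order 0 < 1 < 2 < 3 < 4 < 5 < 6 and write every simplex with vertices in increasing order. Then dim K = 2 and the simplices of K are:

  0-simplices (7): [0], [1], [2], [3], [4], [5], [6]
  1-simplices (21): [0,1], [0,2], [0,3], [0,4], [0,5], [0,6], [1,2], [1,3], [1,4], [1,5], [1,6], [2,3], [2,4], [2,5], [2,6], [3,4], [3,5], [3,6], [4,5], [4,6], [5,6]
  2-simplices (14): [0,1,3], [0,1,5], [0,2,4], [0,2,6], [0,3,4], [0,5,6], [1,2,3], [1,2,6], [1,4,5], [1,4,6], [2,3,5], [2,4,5], [3,4,6], [3,5,6]

Hence C_0 ≅ Z^7, C_1 ≅ Z^21, C_2 ≅ Z^14.

Boundary ∂_1: C_1 → C_0 sends each edge [p,q] (with p < q) to q − p.
This gives a 7×21 integer matrix of rank 6; reducing to Smith normal form yields diagonal entries (1,1,1,1,1,1).

Boundary ∂_2: C_2 → C_1 acts by ∂[p,q,r] = [q,r] − [p,r] + [p,q]. For instance
  ∂[1,2,6] = [2,6] − [1,6] + [1,2],
  ∂[0,2,6] = [2,6] − [0,6] + [0,2].
As a 21×14 matrix over Z this has rank 13, with invariant factors (1,1,1,1,1,1,1,1,1,1,1,1,1).

Now H_k = ker ∂_k / im ∂_{k+1}, so:

  H_0: rank C_0 − rank ∂_1 = 7 − 6 = 1, and the invariant factors of ∂_1 are all 1, so H_0 = Z.
  H_1: rank ker ∂_1 − rank ∂_2 = (21 − 6) − 13 = 2, and the invariant factors of ∂_2 are all 1, so H_1 = Z^2.
  H_2: rank ker ∂_2 − rank ∂_3 = (14 − 13) − 0 = 1, and there is no ∂_3, so H_2 = Z.

(K is a triangulation of the torus T^2.)

H_0 ≅ Z,  H_1 ≅ Z^2,  H_2 ≅ Z.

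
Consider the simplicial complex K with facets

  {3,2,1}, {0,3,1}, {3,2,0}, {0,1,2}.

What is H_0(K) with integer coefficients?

H_0 = Z.

Take the total order 0 < 1 < 2 < 3 on the vertex set. Then K (dimension 2) consists of the simplices:

  0-simplices (4): [0], [1], [2], [3]
  1-simplices (6): [0,1], [0,2], [0,3], [1,2], [1,3], [2,3]
  2-simplices (4): [0,1,2], [0,1,3], [0,2,3], [1,2,3]

so the chain groups are C_0 ≅ Z^4, C_1 ≅ Z^6, C_2 ≅ Z^4.

Boundary ∂_1: C_1 → C_0 sends each edge [p,q] (with p < q) to q − p. For instance
  ∂[1,3] = [3] − [1].
The 4×6 boundary matrix has rank 3 and Smith normal form diag(1,1,1).

∂_2: C_2 → C_1 maps a triangle to the signed sum of its edges. For instance
  ∂[0,2,3] = [2,3] − [0,3] + [0,2],
  ∂[0,1,2] = [1,2] − [0,2] + [0,1].
The resulting 6×4 matrix has rank 3, and its Smith normal form has invariant factors (1,1,1).

Now H_k = ker ∂_k / im ∂_{k+1}, so:

  H_0: rank C_0 − rank ∂_1 = 4 − 3 = 1, and the invariant factors of ∂_1 are all 1, so H_0 ≅ Z.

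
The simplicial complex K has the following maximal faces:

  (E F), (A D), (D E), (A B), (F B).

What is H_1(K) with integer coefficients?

H_1 ≅ Z.

Take the total order A < B < D < E < F on the vertex set. Then K (dimension 1) consists of the simplices:

  0-simplices (5): A, B, D, E, F
  1-simplices (5): AB, AD, BF, DE, EF

so the chain groups are C_0 ≅ Z^5, C_1 ≅ Z^5.

Boundary ∂_1: C_1 → C_0 sends each edge [p,q] (with p < q) to q − p. For instance
  ∂EF = F − E.
The 5×5 boundary matrix has rank 4 and Smith normal form diag(1,1,1,1).

Now H_k = ker ∂_k / im ∂_{k+1}, so:

  H_1: rank ker ∂_1 − rank ∂_2 = (5 − 4) − 0 = 1, and there is no ∂_2, so H_1 = Z.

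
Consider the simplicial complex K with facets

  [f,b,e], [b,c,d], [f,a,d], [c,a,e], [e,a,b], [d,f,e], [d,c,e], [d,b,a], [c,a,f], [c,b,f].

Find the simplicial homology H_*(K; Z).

Take the total order a < b < c < d < e < f on the vertex set. Then K (dimension 2) consists of the simplices:

  0-simplices (6): a, b, c, d, e, f
  1-simplices (15): ab, ac, ad, ae, af, bc, bd, be, bf, cd, ce, cf, de, df, ef
  2-simplices (10): abd, abe, ace, acf, adf, bcd, bcf, bef, cde, def

Hence C_0 ≅ Z^6, C_1 ≅ Z^15, C_2 ≅ Z^10.

The boundary map ∂_1: C_1 → C_0 sends each edge [p,q] (with p < q) to q − p. For instance
  ∂de = e − d.
This gives a 6×15 integer matrix of rank 5; reducing to Smith normal form yields diagonal entries (1,1,1,1,1).

∂_2: C_2 → C_1 acts by ∂[p,q,r] = [q,r] − [p,r] + [p,q]. For instance
  ∂abe = be − ae + ab,
  ∂bef = ef − bf + be.
The resulting 15×10 matrix has rank 10, and its Smith normal form has invariant factors (1,1,1,1,1,1,1,1,1,2).

From H_k ≅ ker(∂_k) / im(∂_{k+1}) we obtain:

  H_0: rank C_0 − rank ∂_1 = 6 − 5 = 1, and the invariant factors of ∂_1 are all 1, so H_0 ≅ Z.
  H_1: rank ker ∂_1 − rank ∂_2 = (15 − 5) − 10 = 0, and ∂_2 has invariant factor 2 > 1, so H_1 ≅ Z/2.
  H_2: rank ker ∂_2 − rank ∂_3 = (10 − 10) − 0 = 0, and there is no ∂_3, so H_2 ≅ 0.

H_0 = Z,  H_1 = Z/2,  H_2 = 0.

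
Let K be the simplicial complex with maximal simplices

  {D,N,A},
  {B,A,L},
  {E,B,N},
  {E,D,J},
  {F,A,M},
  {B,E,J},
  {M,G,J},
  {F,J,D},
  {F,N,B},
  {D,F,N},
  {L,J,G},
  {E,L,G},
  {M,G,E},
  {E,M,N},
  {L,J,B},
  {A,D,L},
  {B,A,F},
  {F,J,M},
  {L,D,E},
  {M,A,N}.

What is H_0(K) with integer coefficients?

We work with the vertex ordering A < B < D < E < F < G < J < L < M < N. The simplices of K, each written with vertices in increasing order, are:

  0-simplices (10): A, B, D, E, F, G, J, L, M, N
  1-simplices (30): AB, AD, AF, AL, AM, AN, BE, BF, BJ, BL, BN, DE, DF, DJ, DL, DN, EG, EJ, EL, EM, EN, FJ, FM, FN, GJ, GL, GM, JL, JM, MN
  2-simplices (20): ABF, ABL, ADL, ADN, AFM, AMN, BEJ, BEN, BFN, BJL, DEJ, DEL, DFJ, DFN, EGL, EGM, EMN, FJM, GJL, GJM

Hence C_0 ≅ Z^10, C_1 ≅ Z^30, C_2 ≅ Z^20.

Boundary ∂_1: C_1 → C_0 sends each edge [p,q] (with p < q) to q − p. For instance
  ∂BE = E − B.
The resulting 10×30 matrix has rank 9, and its Smith normal form has invariant factors (1,1,1,1,1,1,1,1,1).

The boundary map ∂_2: C_2 → C_1 acts by ∂[p,q,r] = [q,r] − [p,r] + [p,q]. For instance
  ∂DFJ = FJ − DJ + DF,
  ∂ABF = BF − AF + AB.
The resulting 30×20 matrix has rank 20, and its Smith normal form has invariant factors (1,1,1,1,1,1,1,1,1,1,1,1,1,1,1,1,1,1,1,2).

Now H_k = ker ∂_k / im ∂_{k+1}, so:

  H_0: rank C_0 − rank ∂_1 = 10 − 9 = 1, and the invariant factors of ∂_1 are all 1, so H_0 ≅ Z.

H_0 ≅ Z.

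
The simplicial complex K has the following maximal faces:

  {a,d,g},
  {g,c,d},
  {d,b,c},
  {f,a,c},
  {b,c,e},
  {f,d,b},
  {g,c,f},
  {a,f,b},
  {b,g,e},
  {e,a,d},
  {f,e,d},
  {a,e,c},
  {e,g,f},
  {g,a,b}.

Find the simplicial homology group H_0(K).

Order the vertices as a < b < c < d < e < f < g. Listing each simplex with vertices in this order, K has dimension 2 with simplices:

  0-simplices (7): a, b, c, d, e, f, g
  1-simplices (21): ab, ac, ad, ae, af, ag, bc, bd, be, bf, bg, cd, ce, cf, cg, de, df, dg, ef, eg, fg
  2-simplices (14): abf, abg, ace, acf, ade, adg, bcd, bce, bdf, beg, cdg, cfg, def, efg

giving chain groups C_0 ≅ Z^7, C_1 ≅ Z^21, C_2 ≅ Z^14.

Boundary ∂_1: C_1 → C_0 sends each edge [p,q] (with p < q) to q − p.
The resulting 7×21 matrix has rank 6, and its Smith normal form has invariant factors (1,1,1,1,1,1).

The boundary map ∂_2: C_2 → C_1 acts by ∂[p,q,r] = [q,r] − [p,r] + [p,q]. For instance
  ∂cdg = dg − cg + cd,
  ∂ade = de − ae + ad.
The 21×14 boundary matrix has rank 13 and Smith normal form diag(1,1,1,1,1,1,1,1,1,1,1,1,1).

Reading off H_k = ker ∂_k / im ∂_{k+1}:

  H_0: rank C_0 − rank ∂_1 = 7 − 6 = 1, and the invariant factors of ∂_1 are all 1, so H_0 = Z.

H_0 = Z.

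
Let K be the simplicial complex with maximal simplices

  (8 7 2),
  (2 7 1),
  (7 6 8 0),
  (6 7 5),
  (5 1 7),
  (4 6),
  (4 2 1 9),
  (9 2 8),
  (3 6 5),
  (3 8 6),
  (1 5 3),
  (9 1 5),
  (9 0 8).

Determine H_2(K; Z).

K has 10 vertices, 26 edges, 18 triangles, 2 3-simplices.
rank ∂_2 = 16, rank ∂_3 = 2 ⇒ b_2 = 18 − 16 − 2 = 0; all invariant factors of ∂_3 are 1 so no torsion. So H_2 ≅ 0.

H_2 ≅ 0.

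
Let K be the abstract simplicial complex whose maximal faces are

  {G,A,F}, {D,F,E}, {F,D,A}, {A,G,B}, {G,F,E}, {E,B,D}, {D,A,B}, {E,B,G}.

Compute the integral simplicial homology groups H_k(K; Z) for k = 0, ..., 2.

H_0 = Z,  H_1 = 0,  H_2 = Z.

Fix the vertex order A < B < D < E < F < G and write every simplex with vertices in increasing order. Then dim K = 2 and the simplices of K are:

  0-simplices (6): A, B, D, E, F, G
  1-simplices (12): AB, AD, AF, AG, BD, BE, BG, DE, DF, EF, EG, FG
  2-simplices (8): ABD, ABG, ADF, AFG, BDE, BEG, DEF, EFG

so the chain groups are C_0 ≅ Z^6, C_1 ≅ Z^12, C_2 ≅ Z^8.

∂_1: C_1 → C_0 maps an edge to its endpoints' difference, ∂[p,q] = q − p.
This gives a 6×12 integer matrix of rank 5; reducing to Smith normal form yields diagonal entries (1,1,1,1,1).

Boundary ∂_2: C_2 → C_1 sends each 2-simplex [p,q,r] to [q,r] − [p,r] + [p,q]. For instance
  ∂ADF = DF − AF + AD,
  ∂EFG = FG − EG + EF.
The 12×8 boundary matrix has rank 7 and Smith normal form diag(1,1,1,1,1,1,1).

From H_k ≅ ker(∂_k) / im(∂_{k+1}) we obtain:

  H_0: rank C_0 − rank ∂_1 = 6 − 5 = 1, and the invariant factors of ∂_1 are all 1, so H_0 ≅ Z.
  H_1: rank ker ∂_1 − rank ∂_2 = (12 − 5) − 7 = 0, and the invariant factors of ∂_2 are all 1, so H_1 ≅ 0.
  H_2: rank ker ∂_2 − rank ∂_3 = (8 − 7) − 0 = 1, and there is no ∂_3, so H_2 ≅ Z.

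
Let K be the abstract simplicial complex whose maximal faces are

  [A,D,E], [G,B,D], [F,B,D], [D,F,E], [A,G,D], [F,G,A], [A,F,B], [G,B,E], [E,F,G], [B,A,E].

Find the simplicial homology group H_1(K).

H_1 ≅ Z/2Z.

Fix the vertex order A < B < D < E < F < G and write every simplex with vertices in increasing order. Then dim K = 2 and the simplices of K are:

  0-simplices (6): A, B, D, E, F, G
  1-simplices (15): AB, AD, AE, AF, AG, BD, BE, BF, BG, DE, DF, DG, EF, EG, FG
  2-simplices (10): ABE, ABF, ADE, ADG, AFG, BDF, BDG, BEG, DEF, EFG

so the chain groups are C_0 ≅ Z^6, C_1 ≅ Z^15, C_2 ≅ Z^10.

∂_1: C_1 → C_0 sends each edge [p,q] (with p < q) to q − p.
As a 6×15 matrix over Z this has rank 5, with invariant factors (1,1,1,1,1).

∂_2: C_2 → C_1 sends each 2-simplex [p,q,r] to [q,r] − [p,r] + [p,q]. For instance
  ∂ADG = DG − AG + AD,
  ∂ABE = BE − AE + AB.
The resulting 15×10 matrix has rank 10, and its Smith normal form has invariant factors (1,1,1,1,1,1,1,1,1,2).

Computing H_k = (kernel of ∂_k) / (image of ∂_{k+1}):

  H_1: rank ker ∂_1 − rank ∂_2 = (15 − 5) − 10 = 0, and ∂_2 has invariant factor 2 > 1, so H_1 ≅ Z/2Z.

(K is a triangulation of the real projective plane RP^2.)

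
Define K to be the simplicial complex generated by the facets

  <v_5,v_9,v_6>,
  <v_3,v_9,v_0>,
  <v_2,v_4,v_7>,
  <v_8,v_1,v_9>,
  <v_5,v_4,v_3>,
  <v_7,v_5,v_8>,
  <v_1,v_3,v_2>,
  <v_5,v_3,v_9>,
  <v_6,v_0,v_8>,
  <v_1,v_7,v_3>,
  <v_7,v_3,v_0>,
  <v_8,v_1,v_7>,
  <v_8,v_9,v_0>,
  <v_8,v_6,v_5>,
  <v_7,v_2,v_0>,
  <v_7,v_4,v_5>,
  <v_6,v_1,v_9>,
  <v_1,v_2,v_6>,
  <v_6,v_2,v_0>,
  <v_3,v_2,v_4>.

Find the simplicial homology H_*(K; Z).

We work with the vertex ordering v_0 < v_1 < v_2 < v_3 < v_4 < v_5 < v_6 < v_7 < v_8 < v_9. The simplices of K, each written with vertices in increasing order, are:

  0-simplices (10): [v_0], [v_1], [v_2], [v_3], [v_4], [v_5], [v_6], [v_7], [v_8], [v_9]
  1-simplices (30): (30 of them)
  2-simplices (20): (20 of them)

Hence C_0 ≅ Z^10, C_1 ≅ Z^30, C_2 ≅ Z^20.

Boundary ∂_1: C_1 → C_0 maps an edge to its endpoints' difference, ∂[p,q] = q − p.
The resulting 10×30 matrix has rank 9, and its Smith normal form has invariant factors (1,1,1,1,1,1,1,1,1).

Boundary ∂_2: C_2 → C_1 maps a triangle to the signed sum of its edges. For instance
  ∂[v_0,v_6,v_8] = [v_6,v_8] − [v_0,v_8] + [v_0,v_6],
  ∂[v_2,v_4,v_7] = [v_4,v_7] − [v_2,v_7] + [v_2,v_4].
The resulting 30×20 matrix has rank 20, and its Smith normal form has invariant factors (1,1,1,1,1,1,1,1,1,1,1,1,1,1,1,1,1,1,1,2).

Now H_k = ker ∂_k / im ∂_{k+1}, so:

  H_0: rank C_0 − rank ∂_1 = 10 − 9 = 1, and the invariant factors of ∂_1 are all 1, so H_0 = Z.
  H_1: rank ker ∂_1 − rank ∂_2 = (30 − 9) − 20 = 1, and ∂_2 has invariant factor 2 > 1, so H_1 = Z ⊕ Z/2.
  H_2: rank ker ∂_2 − rank ∂_3 = (20 − 20) − 0 = 0, and there is no ∂_3, so H_2 = 0.

H_0 = Z,  H_1 = Z ⊕ Z/2,  H_2 = 0.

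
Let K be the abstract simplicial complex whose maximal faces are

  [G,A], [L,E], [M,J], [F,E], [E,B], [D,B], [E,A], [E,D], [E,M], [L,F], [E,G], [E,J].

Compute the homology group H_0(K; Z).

H_0 ≅ Z.

K has 9 vertices, 12 edges.
rank ∂_0 = 0, rank ∂_1 = 8 ⇒ b_0 = 9 − 0 − 8 = 1; all invariant factors of ∂_1 are 1 so no torsion. So H_0 ≅ Z.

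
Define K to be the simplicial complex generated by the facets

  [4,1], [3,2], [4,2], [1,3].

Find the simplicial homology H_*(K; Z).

H_0 = Z,  H_1 = Z.

K has 4 vertices, 4 edges.
rank ∂_0 = 0, rank ∂_1 = 3 ⇒ b_0 = 4 − 0 − 3 = 1; all invariant factors of ∂_1 are 1 so no torsion. So H_0 ≅ Z.
rank ∂_1 = 3, rank ∂_2 = 0 ⇒ b_1 = 4 − 3 − 0 = 1. So H_1 ≅ Z.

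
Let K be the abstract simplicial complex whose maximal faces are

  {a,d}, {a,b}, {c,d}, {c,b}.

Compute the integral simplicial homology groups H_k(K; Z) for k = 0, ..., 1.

Take the total order a < b < c < d on the vertex set. Then K (dimension 1) consists of the simplices:

  0-simplices (4): a, b, c, d
  1-simplices (4): ab, ad, bc, cd

Hence C_0 ≅ Z^4, C_1 ≅ Z^4.

∂_1: C_1 → C_0 is given by ∂[p,q] = [q] − [p]. For instance
  ∂ad = d − a.
The resulting 4×4 matrix has rank 3, and its Smith normal form has invariant factors (1,1,1).

Now H_k = ker ∂_k / im ∂_{k+1}, so:

  H_0: rank C_0 − rank ∂_1 = 4 − 3 = 1, and the invariant factors of ∂_1 are all 1, so H_0 = Z.
  H_1: rank ker ∂_1 − rank ∂_2 = (4 − 3) − 0 = 1, and there is no ∂_2, so H_1 = Z.

H_0 = Z,  H_1 = Z.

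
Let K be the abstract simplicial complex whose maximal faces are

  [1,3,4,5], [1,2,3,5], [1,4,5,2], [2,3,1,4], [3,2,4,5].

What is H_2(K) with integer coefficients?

Take the total order 1 < 2 < 3 < 4 < 5 on the vertex set. Then K (dimension 3) consists of the simplices:

  0-simplices (5): [1], [2], [3], [4], [5]
  1-simplices (10): [1,2], [1,3], [1,4], [1,5], [2,3], [2,4], [2,5], [3,4], [3,5], [4,5]
  2-simplices (10): [1,2,3], [1,2,4], [1,2,5], [1,3,4], [1,3,5], [1,4,5], [2,3,4], [2,3,5], [2,4,5], [3,4,5]
  3-simplices (5): [1,2,3,4], [1,2,3,5], [1,2,4,5], [1,3,4,5], [2,3,4,5]

so the chain groups are C_0 ≅ Z^5, C_1 ≅ Z^10, C_2 ≅ Z^10, C_3 ≅ Z^5.

∂_1: C_1 → C_0 is given by ∂[p,q] = [q] − [p]. For instance
  ∂[1,3] = [3] − [1].
The 5×10 boundary matrix has rank 4 and Smith normal form diag(1,1,1,1).

The boundary map ∂_2: C_2 → C_1 acts by ∂[p,q,r] = [q,r] − [p,r] + [p,q]. For instance
  ∂[2,3,5] = [3,5] − [2,5] + [2,3],
  ∂[1,4,5] = [4,5] − [1,5] + [1,4].
The resulting 10×10 matrix has rank 6, and its Smith normal form has invariant factors (1,1,1,1,1,1).

∂_3: C_3 → C_2 sends each 3-simplex σ to the alternating sum Σ_i (−1)^i (σ with its i-th vertex removed). For instance
  ∂[1,3,4,5] = [3,4,5] − [1,4,5] + [1,3,5] − [1,3,4],
  ∂[1,2,3,5] = [2,3,5] − [1,3,5] + [1,2,5] − [1,2,3].
The resulting 10×5 matrix has rank 4, and its Smith normal form has invariant factors (1,1,1,1).

Reading off H_k = ker ∂_k / im ∂_{k+1}:

  H_2: rank ker ∂_2 − rank ∂_3 = (10 − 6) − 4 = 0, and the invariant factors of ∂_3 are all 1, so H_2 ≅ 0.

(K is a triangulation of the 3-sphere S^3.)

H_2 ≅ 0.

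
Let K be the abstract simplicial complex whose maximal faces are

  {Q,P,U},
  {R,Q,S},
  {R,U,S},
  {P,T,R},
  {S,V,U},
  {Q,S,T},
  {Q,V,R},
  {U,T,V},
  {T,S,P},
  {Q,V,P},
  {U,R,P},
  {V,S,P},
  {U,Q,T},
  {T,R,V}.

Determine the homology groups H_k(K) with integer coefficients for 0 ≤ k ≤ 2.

Order the vertices as P < Q < R < S < T < U < V. Listing each simplex with vertices in this order, K has dimension 2 with simplices:

  0-simplices (7): P, Q, R, S, T, U, V
  1-simplices (21): PQ, PR, PS, PT, PU, PV, QR, QS, QT, QU, QV, RS, RT, RU, RV, ST, SU, SV, TU, TV, UV
  2-simplices (14): PQU, PQV, PRT, PRU, PST, PSV, QRS, QRV, QST, QTU, RSU, RTV, SUV, TUV

Hence C_0 ≅ Z^7, C_1 ≅ Z^21, C_2 ≅ Z^14.

Boundary ∂_1: C_1 → C_0 is given by ∂[p,q] = [q] − [p]. For instance
  ∂PU = U − P.
This gives a 7×21 integer matrix of rank 6; reducing to Smith normal form yields diagonal entries (1,1,1,1,1,1).

The boundary map ∂_2: C_2 → C_1 sends each 2-simplex [p,q,r] to [q,r] − [p,r] + [p,q]. For instance
  ∂PST = ST − PT + PS,
  ∂TUV = UV − TV + TU.
This gives a 21×14 integer matrix of rank 13; reducing to Smith normal form yields diagonal entries (1,1,1,1,1,1,1,1,1,1,1,1,1).

Reading off H_k = ker ∂_k / im ∂_{k+1}:

  H_0: rank C_0 − rank ∂_1 = 7 − 6 = 1, and the invariant factors of ∂_1 are all 1, so H_0 = Z.
  H_1: rank ker ∂_1 − rank ∂_2 = (21 − 6) − 13 = 2, and the invariant factors of ∂_2 are all 1, so H_1 = Z^2.
  H_2: rank ker ∂_2 − rank ∂_3 = (14 − 13) − 0 = 1, and there is no ∂_3, so H_2 = Z.

(K is a triangulation of the torus T^2.)

H_0 ≅ Z,  H_1 ≅ Z^2,  H_2 ≅ Z.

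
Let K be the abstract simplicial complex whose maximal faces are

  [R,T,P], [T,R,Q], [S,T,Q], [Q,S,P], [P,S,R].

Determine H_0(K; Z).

Fix the vertex order P < Q < R < S < T and write every simplex with vertices in increasing order. Then dim K = 2 and the simplices of K are:

  0-simplices (5): P, Q, R, S, T
  1-simplices (10): PQ, PR, PS, PT, QR, QS, QT, RS, RT, ST
  2-simplices (5): PQS, PRS, PRT, QRT, QST

Hence C_0 ≅ Z^5, C_1 ≅ Z^10, C_2 ≅ Z^5.

The boundary map ∂_1: C_1 → C_0 maps an edge to its endpoints' difference, ∂[p,q] = q − p. For instance
  ∂PQ = Q − P.
The resulting 5×10 matrix has rank 4, and its Smith normal form has invariant factors (1,1,1,1).

The boundary map ∂_2: C_2 → C_1 maps a triangle to the signed sum of its edges. For instance
  ∂PRT = RT − PT + PR,
  ∂PQS = QS − PS + PQ.
The resulting 10×5 matrix has rank 5, and its Smith normal form has invariant factors (1,1,1,1,1).

Reading off H_k = ker ∂_k / im ∂_{k+1}:

  H_0: rank C_0 − rank ∂_1 = 5 − 4 = 1, and the invariant factors of ∂_1 are all 1, so H_0 ≅ Z.

H_0 ≅ Z.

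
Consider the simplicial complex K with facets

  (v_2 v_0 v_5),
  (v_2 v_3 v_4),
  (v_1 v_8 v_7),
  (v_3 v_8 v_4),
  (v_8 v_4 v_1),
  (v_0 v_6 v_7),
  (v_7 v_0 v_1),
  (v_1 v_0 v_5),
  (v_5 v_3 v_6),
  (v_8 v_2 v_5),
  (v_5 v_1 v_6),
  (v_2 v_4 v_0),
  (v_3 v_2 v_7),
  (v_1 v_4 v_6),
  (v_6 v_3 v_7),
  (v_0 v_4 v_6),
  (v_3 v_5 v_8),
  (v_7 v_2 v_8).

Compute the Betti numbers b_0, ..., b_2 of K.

Fix the vertex order v_0 < v_1 < v_2 < v_3 < v_4 < v_5 < v_6 < v_7 < v_8 and write every simplex with vertices in increasing order. Then dim K = 2 and the simplices of K are:

  0-simplices (9): [v_0], [v_1], [v_2], [v_3], [v_4], [v_5], [v_6], [v_7], [v_8]
  1-simplices (27): (27 of them)
  2-simplices (18): (18 of them)

so the chain groups are C_0 ≅ Z^9, C_1 ≅ Z^27, C_2 ≅ Z^18.

∂_1: C_1 → C_0 sends each edge [p,q] (with p < q) to q − p. For instance
  ∂[v_3,v_7] = [v_7] − [v_3].
The 9×27 boundary matrix has rank 8 and Smith normal form diag(1,1,1,1,1,1,1,1).

∂_2: C_2 → C_1 maps a triangle to the signed sum of its edges. For instance
  ∂[v_2,v_5,v_8] = [v_5,v_8] − [v_2,v_8] + [v_2,v_5],
  ∂[v_1,v_4,v_6] = [v_4,v_6] − [v_1,v_6] + [v_1,v_4].
The resulting 27×18 matrix has rank 18, and its Smith normal form has invariant factors (1,1,1,1,1,1,1,1,1,1,1,1,1,1,1,1,1,2).

Now H_k = ker ∂_k / im ∂_{k+1}, so:

  H_0: rank C_0 − rank ∂_1 = 9 − 8 = 1, and the invariant factors of ∂_1 are all 1, so H_0 = Z.
  H_1: rank ker ∂_1 − rank ∂_2 = (27 − 8) − 18 = 1, and ∂_2 has invariant factor 2 > 1, so H_1 = Z ⊕ Z/2.
  H_2: rank ker ∂_2 − rank ∂_3 = (18 − 18) − 0 = 0, and there is no ∂_3, so H_2 = 0.

Hence the Betti numbers are b_0 = 1, b_1 = 1, b_2 = 0.

b_0 = 1, b_1 = 1, b_2 = 0.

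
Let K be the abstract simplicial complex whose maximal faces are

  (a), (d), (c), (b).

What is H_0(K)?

We work with the vertex ordering a < b < c < d. The simplices of K, each written with vertices in increasing order, are:

  0-simplices (4): a, b, c, d

giving chain groups C_0 ≅ Z^4.

Now H_k = ker ∂_k / im ∂_{k+1}, so:

  H_0: rank C_0 − rank ∂_1 = 4 − 0 = 4, and there is no ∂_1, so H_0 ≅ Z^4.

H_0 = Z^4.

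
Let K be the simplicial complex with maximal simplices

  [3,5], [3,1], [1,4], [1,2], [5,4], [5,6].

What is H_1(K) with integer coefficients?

We work with the vertex ordering 1 < 2 < 3 < 4 < 5 < 6. The simplices of K, each written with vertices in increasing order, are:

  0-simplices (6): [1], [2], [3], [4], [5], [6]
  1-simplices (6): [1,2], [1,3], [1,4], [3,5], [4,5], [5,6]

giving chain groups C_0 ≅ Z^6, C_1 ≅ Z^6.

The boundary map ∂_1: C_1 → C_0 is given by ∂[p,q] = [q] − [p]. For instance
  ∂[4,5] = [5] − [4].
As a 6×6 matrix over Z this has rank 5, with invariant factors (1,1,1,1,1).

Reading off H_k = ker ∂_k / im ∂_{k+1}:

  H_1: rank ker ∂_1 − rank ∂_2 = (6 − 5) − 0 = 1, and there is no ∂_2, so H_1 ≅ Z.

H_1 ≅ Z.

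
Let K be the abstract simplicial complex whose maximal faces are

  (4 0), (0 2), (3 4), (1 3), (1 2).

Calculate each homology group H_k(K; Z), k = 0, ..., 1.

Order the vertices as 0 < 1 < 2 < 3 < 4. Listing each simplex with vertices in this order, K has dimension 1 with simplices:

  0-simplices (5): [0], [1], [2], [3], [4]
  1-simplices (5): [0,2], [0,4], [1,2], [1,3], [3,4]

Hence C_0 ≅ Z^5, C_1 ≅ Z^5.

The boundary map ∂_1: C_1 → C_0 maps an edge to its endpoints' difference, ∂[p,q] = q − p.
As a 5×5 matrix over Z this has rank 4, with invariant factors (1,1,1,1).

Now H_k = ker ∂_k / im ∂_{k+1}, so:

  H_0: rank C_0 − rank ∂_1 = 5 − 4 = 1, and the invariant factors of ∂_1 are all 1, so H_0 ≅ Z.
  H_1: rank ker ∂_1 − rank ∂_2 = (5 − 4) − 0 = 1, and there is no ∂_2, so H_1 ≅ Z.

H_0 ≅ Z,  H_1 ≅ Z.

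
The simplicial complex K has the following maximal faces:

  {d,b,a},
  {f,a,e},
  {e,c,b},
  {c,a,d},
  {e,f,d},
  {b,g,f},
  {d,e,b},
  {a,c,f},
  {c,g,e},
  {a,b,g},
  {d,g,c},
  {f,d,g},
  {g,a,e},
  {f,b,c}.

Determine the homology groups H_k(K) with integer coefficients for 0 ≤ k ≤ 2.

H_0 ≅ Z,  H_1 ≅ Z^2,  H_2 ≅ Z.

We work with the vertex ordering a < b < c < d < e < f < g. The simplices of K, each written with vertices in increasing order, are:

  0-simplices (7): a, b, c, d, e, f, g
  1-simplices (21): ab, ac, ad, ae, af, ag, bc, bd, be, bf, bg, cd, ce, cf, cg, de, df, dg, ef, eg, fg
  2-simplices (14): abd, abg, acd, acf, aef, aeg, bce, bcf, bde, bfg, cdg, ceg, def, dfg

so the chain groups are C_0 ≅ Z^7, C_1 ≅ Z^21, C_2 ≅ Z^14.

Boundary ∂_1: C_1 → C_0 is given by ∂[p,q] = [q] − [p]. For instance
  ∂bd = d − b.
As a 7×21 matrix over Z this has rank 6, with invariant factors (1,1,1,1,1,1).

Boundary ∂_2: C_2 → C_1 maps a triangle to the signed sum of its edges. For instance
  ∂bce = ce − be + bc,
  ∂cdg = dg − cg + cd.
The resulting 21×14 matrix has rank 13, and its Smith normal form has invariant factors (1,1,1,1,1,1,1,1,1,1,1,1,1).

Computing H_k = (kernel of ∂_k) / (image of ∂_{k+1}):

  H_0: rank C_0 − rank ∂_1 = 7 − 6 = 1, and the invariant factors of ∂_1 are all 1, so H_0 ≅ Z.
  H_1: rank ker ∂_1 − rank ∂_2 = (21 − 6) − 13 = 2, and the invariant factors of ∂_2 are all 1, so H_1 ≅ Z^2.
  H_2: rank ker ∂_2 − rank ∂_3 = (14 − 13) − 0 = 1, and there is no ∂_3, so H_2 ≅ Z.

(K is a triangulation of the torus T^2.)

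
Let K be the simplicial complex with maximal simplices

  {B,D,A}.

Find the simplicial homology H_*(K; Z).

We work with the vertex ordering A < B < D. The simplices of K, each written with vertices in increasing order, are:

  0-simplices (3): A, B, D
  1-simplices (3): AB, AD, BD
  2-simplices (1): ABD

so the chain groups are C_0 ≅ Z^3, C_1 ≅ Z^3, C_2 ≅ Z^1.

∂_1: C_1 → C_0 sends each edge [p,q] (with p < q) to q − p.
The resulting 3×3 matrix has rank 2, and its Smith normal form has invariant factors (1,1).

Boundary ∂_2: C_2 → C_1 sends each 2-simplex [p,q,r] to [q,r] − [p,r] + [p,q]. For instance
  ∂ABD = BD − AD + AB.
The 3×1 boundary matrix has rank 1 and Smith normal form diag(1).

From H_k ≅ ker(∂_k) / im(∂_{k+1}) we obtain:

  H_0: rank C_0 − rank ∂_1 = 3 − 2 = 1, and the invariant factors of ∂_1 are all 1, so H_0 = Z.
  H_1: rank ker ∂_1 − rank ∂_2 = (3 − 2) − 1 = 0, and the invariant factors of ∂_2 are all 1, so H_1 = 0.
  H_2: rank ker ∂_2 − rank ∂_3 = (1 − 1) − 0 = 0, and there is no ∂_3, so H_2 = 0.

As a check, the Euler characteristic is 3 − 3 + 1 = 1, which agrees with 1 − 0 + 0 = 1.
(K is a triangulation of the 2-simplex.)

H_0 ≅ Z,  H_1 = 0,  H_2 = 0.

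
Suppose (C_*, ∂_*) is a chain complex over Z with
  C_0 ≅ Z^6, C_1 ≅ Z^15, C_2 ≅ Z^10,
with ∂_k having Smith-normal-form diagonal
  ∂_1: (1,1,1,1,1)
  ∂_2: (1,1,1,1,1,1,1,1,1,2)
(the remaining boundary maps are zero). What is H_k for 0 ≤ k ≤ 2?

H_0 ≅ Z,  H_1 ≅ Z/2Z,  H_2 = 0.

H_0: b_0 = 6 − 0 − 5 = 1; torsion from ∂_1 factors > 1: none. So H_0 ≅ Z.
H_1: b_1 = 15 − 5 − 10 = 0; torsion from ∂_2 factors > 1: [2]. So H_1 ≅ Z/2Z.
H_2: b_2 = 10 − 10 − 0 = 0; torsion from ∂_3 factors > 1: none. So H_2 ≅ 0.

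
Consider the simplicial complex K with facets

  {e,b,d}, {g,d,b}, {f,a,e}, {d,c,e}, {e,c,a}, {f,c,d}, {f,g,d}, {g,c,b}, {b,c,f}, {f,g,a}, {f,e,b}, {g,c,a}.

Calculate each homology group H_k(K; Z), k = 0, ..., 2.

Take the total order a < b < c < d < e < f < g on the vertex set. Then K (dimension 2) consists of the simplices:

  0-simplices (7): a, b, c, d, e, f, g
  1-simplices (18): ac, ae, af, ag, bc, bd, be, bf, bg, cd, ce, cf, cg, de, df, dg, ef, fg
  2-simplices (12): ace, acg, aef, afg, bcf, bcg, bde, bdg, bef, cde, cdf, dfg

giving chain groups C_0 ≅ Z^7, C_1 ≅ Z^18, C_2 ≅ Z^12.

∂_1: C_1 → C_0 is given by ∂[p,q] = [q] − [p]. For instance
  ∂ag = g − a.
The 7×18 boundary matrix has rank 6 and Smith normal form diag(1,1,1,1,1,1).

The boundary map ∂_2: C_2 → C_1 acts by ∂[p,q,r] = [q,r] − [p,r] + [p,q]. For instance
  ∂afg = fg − ag + af,
  ∂bef = ef − bf + be.
The 18×12 boundary matrix has rank 12 and Smith normal form diag(1,1,1,1,1,1,1,1,1,1,1,2).

From H_k ≅ ker(∂_k) / im(∂_{k+1}) we obtain:

  H_0: rank C_0 − rank ∂_1 = 7 − 6 = 1, and the invariant factors of ∂_1 are all 1, so H_0 ≅ Z.
  H_1: rank ker ∂_1 − rank ∂_2 = (18 − 6) − 12 = 0, and ∂_2 has invariant factor 2 > 1, so H_1 ≅ Z/2.
  H_2: rank ker ∂_2 − rank ∂_3 = (12 − 12) − 0 = 0, and there is no ∂_3, so H_2 ≅ 0.

As a check, the Euler characteristic is 7 − 18 + 12 = 1, which agrees with 1 − 0 + 0 = 1.

H_0 ≅ Z,  H_1 ≅ Z/2,  H_2 = 0.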